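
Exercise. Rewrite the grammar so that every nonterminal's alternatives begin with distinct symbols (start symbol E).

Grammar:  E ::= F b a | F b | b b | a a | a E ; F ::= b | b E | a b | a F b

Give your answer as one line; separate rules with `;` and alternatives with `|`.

E has alternatives sharing prefix 'F b': factor to E → F b E' with E' → a | ε.
E has alternatives sharing prefix 'a': factor to E → a E'' with E'' → a | E.
F has alternatives sharing prefix 'b': factor to F → b F' with F' → ε | E.
F has alternatives sharing prefix 'a': factor to F → a F'' with F'' → b | F b.

E ::= b b | F b E' | a E''; F ::= b F' | a F''; E' ::= a | epsilon; E'' ::= a | E; F' ::= epsilon | E; F'' ::= b | F b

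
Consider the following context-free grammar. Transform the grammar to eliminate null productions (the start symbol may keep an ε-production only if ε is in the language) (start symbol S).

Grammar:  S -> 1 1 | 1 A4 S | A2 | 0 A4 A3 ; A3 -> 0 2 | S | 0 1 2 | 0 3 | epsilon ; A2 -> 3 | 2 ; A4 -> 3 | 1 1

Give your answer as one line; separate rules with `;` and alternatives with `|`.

S -> 1 1 | 1 A4 S | A2 | 0 A4 A3 | 0 A4; A3 -> 0 2 | S | 0 1 2 | 0 3; A2 -> 3 | 2; A4 -> 3 | 1 1

Nullable set = {A3}.
ε ∉ L(G), so no ε-production is kept.
For each production, add variants omitting each subset of nullable occurrences: S → 0 A4 A3 gives 0 A4 A3 | 0 A4.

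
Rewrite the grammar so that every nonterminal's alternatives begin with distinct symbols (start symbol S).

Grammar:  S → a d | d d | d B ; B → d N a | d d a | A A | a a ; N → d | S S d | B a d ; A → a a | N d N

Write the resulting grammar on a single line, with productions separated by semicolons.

S → a d | d S'; B → A A | a a | d B'; N → d | S S d | B a d; A → a a | N d N; S' → d | B; B' → N a | d a

S has alternatives sharing prefix 'd': factor to S → d S' with S' → d | B.
B has alternatives sharing prefix 'd': factor to B → d B' with B' → N a | d a.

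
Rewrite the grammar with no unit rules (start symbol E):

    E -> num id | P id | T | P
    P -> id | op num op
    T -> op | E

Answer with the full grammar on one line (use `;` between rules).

Unit pairs: E ⇒* {P, T}; T ⇒* {E, P}.
Replace each nonterminal's rules with the union of the non-unit rules of every nonterminal it unit-derives.

E -> num id | P id | id | op num op | op; P -> id | op num op; T -> num id | P id | id | op num op | op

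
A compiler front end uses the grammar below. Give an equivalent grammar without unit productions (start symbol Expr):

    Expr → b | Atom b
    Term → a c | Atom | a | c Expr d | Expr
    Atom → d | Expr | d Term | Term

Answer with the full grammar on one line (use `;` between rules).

Unit pairs: Atom ⇒* {Expr, Term}; Term ⇒* {Atom, Expr}.
Replace each nonterminal's rules with the union of the non-unit rules of every nonterminal it unit-derives.

Expr → b | Atom b; Term → a c | a | c Expr d | d | d Term | b | Atom b; Atom → a c | a | c Expr d | d | d Term | b | Atom b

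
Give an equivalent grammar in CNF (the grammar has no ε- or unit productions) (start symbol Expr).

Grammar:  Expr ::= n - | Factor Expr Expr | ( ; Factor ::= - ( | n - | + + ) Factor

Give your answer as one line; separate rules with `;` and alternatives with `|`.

Expr ::= X1 X2 | Factor Y1 | (; Factor ::= X2 X3 | X1 X2 | X4 Y2; X1 ::= n; X2 ::= -; X3 ::= (; X4 ::= +; X5 ::= ); Y1 ::= Expr Expr; Y2 ::= X4 Y3; Y3 ::= X5 Factor

Introduce a nonterminal for each terminal appearing in a rule of length ≥ 2: X1 → n, X2 → -, X3 → (, X4 → +, X5 → ).
Binarize each right-hand side of length ≥ 3 by chaining fresh nonterminals (Y1, Y2, …): affected rules were Expr → Factor Expr Expr; Factor → X4 X4 X5 Factor.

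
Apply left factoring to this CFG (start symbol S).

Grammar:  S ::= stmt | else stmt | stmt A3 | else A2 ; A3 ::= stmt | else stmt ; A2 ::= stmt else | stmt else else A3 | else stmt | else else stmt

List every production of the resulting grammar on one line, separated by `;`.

S has alternatives sharing prefix 'stmt': factor to S → stmt S' with S' → ε | A3.
S has alternatives sharing prefix 'else': factor to S → else S'' with S'' → stmt | A2.
A2 has alternatives sharing prefix 'stmt else': factor to A2 → stmt else A2' with A2' → ε | else A3.
A2 has alternatives sharing prefix 'else': factor to A2 → else A2'' with A2'' → stmt | else stmt.

S ::= stmt S' | else S''; A3 ::= stmt | else stmt; A2 ::= stmt else A2' | else A2''; S' ::= ε | A3; S'' ::= stmt | A2; A2' ::= ε | else A3; A2'' ::= stmt | else stmt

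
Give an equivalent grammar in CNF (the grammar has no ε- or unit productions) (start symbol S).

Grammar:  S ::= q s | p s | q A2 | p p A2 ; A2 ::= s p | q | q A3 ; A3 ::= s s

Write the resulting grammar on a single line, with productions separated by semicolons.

S ::= X1 X2 | X3 X2 | X1 A2 | X3 Y1; A2 ::= X2 X3 | q | X1 A3; A3 ::= X2 X2; X1 ::= q; X2 ::= s; X3 ::= p; Y1 ::= X3 A2

Introduce a nonterminal for each terminal appearing in a rule of length ≥ 2: X1 → q, X2 → s, X3 → p.
Binarize each right-hand side of length ≥ 3 by chaining fresh nonterminals (Y1, Y2, …): affected rules were S → X3 X3 A2.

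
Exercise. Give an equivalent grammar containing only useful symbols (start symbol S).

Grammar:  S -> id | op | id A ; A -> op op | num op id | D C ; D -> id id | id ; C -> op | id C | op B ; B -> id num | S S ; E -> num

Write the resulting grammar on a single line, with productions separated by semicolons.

Generating nonterminals: {A, B, C, D, E, S}.
Reachable from S after that: {A, B, C, D, S}.
Removed useless symbols: {E} and every production mentioning them.

S -> id | op | id A; A -> op op | num op id | D C; D -> id id | id; C -> op | id C | op B; B -> id num | S S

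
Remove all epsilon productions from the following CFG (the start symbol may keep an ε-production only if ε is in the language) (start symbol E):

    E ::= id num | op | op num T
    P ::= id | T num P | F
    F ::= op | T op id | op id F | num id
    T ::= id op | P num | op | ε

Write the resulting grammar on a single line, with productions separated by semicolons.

Nullable set = {T}.
ε ∉ L(G), so no ε-production is kept.
Expand every rule over subsets of its nullable positions: E → op num T gives op num T | op num. P → T num P gives T num P | num P. F → T op id gives T op id | op id.

E ::= id num | op | op num T | op num; P ::= id | T num P | num P | F; F ::= op | T op id | op id | op id F | num id; T ::= id op | P num | op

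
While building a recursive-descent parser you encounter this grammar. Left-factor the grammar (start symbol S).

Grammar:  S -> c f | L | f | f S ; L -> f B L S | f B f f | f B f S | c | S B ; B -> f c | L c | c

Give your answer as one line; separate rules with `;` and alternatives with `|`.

S -> c f | L | f S'; L -> c | S B | f B L'; B -> f c | L c | c; S' -> ε | S; L' -> L S | f L''; L'' -> f | S

S has alternatives sharing prefix 'f': factor to S → f S' with S' → ε | S.
L has alternatives sharing prefix 'f B': factor to L → f B L' with L' → L S | f f | f S.
L' has alternatives sharing prefix 'f': factor to L' → f L'' with L'' → f | S.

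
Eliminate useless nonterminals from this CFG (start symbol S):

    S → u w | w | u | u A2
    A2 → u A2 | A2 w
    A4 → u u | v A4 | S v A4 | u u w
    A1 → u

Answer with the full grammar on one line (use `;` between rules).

Generating nonterminals: {A1, A4, S}.
Reachable from S after that: {S}.
Removed useless symbols: {A1, A2, A4} and every production mentioning them.

S → u w | w | u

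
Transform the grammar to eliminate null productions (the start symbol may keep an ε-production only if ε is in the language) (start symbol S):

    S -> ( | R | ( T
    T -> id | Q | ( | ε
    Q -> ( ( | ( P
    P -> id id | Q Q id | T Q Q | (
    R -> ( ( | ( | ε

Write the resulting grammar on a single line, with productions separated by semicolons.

S -> ( | R | ( T | ε; T -> id | Q | (; Q -> ( ( | ( P; P -> id id | Q Q id | T Q Q | Q Q | (; R -> ( ( | (

Nullable set = {R, S, T}.
ε ∈ L(G) since S is nullable, so keep S → ε.
Add the nullable-subset variants: P → T Q Q gives T Q Q | Q Q.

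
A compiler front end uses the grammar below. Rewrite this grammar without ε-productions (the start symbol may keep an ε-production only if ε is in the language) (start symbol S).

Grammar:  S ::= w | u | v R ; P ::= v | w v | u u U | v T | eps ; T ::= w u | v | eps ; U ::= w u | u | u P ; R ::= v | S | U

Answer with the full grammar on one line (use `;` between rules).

S ::= w | u | v R; P ::= v | w v | u u U | v T; T ::= w u | v; U ::= w u | u | u P; R ::= v | S | U

Nullable nonterminals: {P, T}.
ε ∉ L(G), so no ε-production is kept.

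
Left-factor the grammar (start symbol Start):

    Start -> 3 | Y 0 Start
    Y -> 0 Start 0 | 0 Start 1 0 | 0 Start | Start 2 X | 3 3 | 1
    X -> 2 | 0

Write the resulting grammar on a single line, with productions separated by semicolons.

Start -> 3 | Y 0 Start; Y -> Start 2 X | 3 3 | 1 | 0 Start Y1; X -> 2 | 0; Y1 -> 0 | 1 0 | eps

Y has alternatives sharing prefix '0 Start': factor to Y → 0 Start Y1 with Y1 → 0 | 1 0 | ε.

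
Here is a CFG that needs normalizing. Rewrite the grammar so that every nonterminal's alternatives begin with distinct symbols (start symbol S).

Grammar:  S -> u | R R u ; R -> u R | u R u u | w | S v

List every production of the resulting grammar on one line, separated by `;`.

R has alternatives sharing prefix 'u R': factor to R → u R R' with R' → ε | u u.

S -> u | R R u; R -> w | S v | u R R'; R' -> ε | u u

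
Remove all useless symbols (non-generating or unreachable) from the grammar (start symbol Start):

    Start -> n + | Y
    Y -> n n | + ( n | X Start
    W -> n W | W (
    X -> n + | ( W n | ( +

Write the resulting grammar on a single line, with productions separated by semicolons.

Start -> n + | Y; Y -> n n | + ( n | X Start; X -> n + | ( +

Generating nonterminals: {Start, X, Y}.
Reachable from Start after that: {Start, X, Y}.
Removed useless symbols: {W} and every production mentioning them.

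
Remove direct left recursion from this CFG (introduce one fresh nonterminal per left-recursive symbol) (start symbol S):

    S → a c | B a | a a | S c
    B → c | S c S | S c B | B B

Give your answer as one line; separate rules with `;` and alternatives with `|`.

S, B are directly left-recursive.
For S: α = {c}, β = {a c, B a, a a}. Rewrite as S → β S' and S' → α S' | ε.
For B: α = {B}, β = {c, S c S, S c B}. Rewrite as B → β B' and B' → α B' | ε.

S → a c S' | B a S' | a a S'; B → c B' | S c S B' | S c B B'; S' → c S' | epsilon; B' → B B' | epsilon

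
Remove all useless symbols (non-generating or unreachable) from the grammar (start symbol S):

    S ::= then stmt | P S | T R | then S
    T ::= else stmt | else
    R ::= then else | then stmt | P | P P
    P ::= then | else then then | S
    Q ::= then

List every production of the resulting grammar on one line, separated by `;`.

S ::= then stmt | P S | T R | then S; T ::= else stmt | else; R ::= then else | then stmt | P | P P; P ::= then | else then then | S

Generating nonterminals: {P, Q, R, S, T}.
Reachable from S after that: {P, R, S, T}.
Removed useless symbols: {Q} and every production mentioning them.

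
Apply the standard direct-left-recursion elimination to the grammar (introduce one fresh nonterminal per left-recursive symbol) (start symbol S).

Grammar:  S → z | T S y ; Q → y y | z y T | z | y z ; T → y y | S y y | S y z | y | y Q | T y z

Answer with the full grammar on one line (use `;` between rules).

T is directly left-recursive.
For T: α = {y z}, β = {y y, S y y, S y z, y, y Q}. Rewrite as T → β T' and T' → α T' | ε.

S → z | T S y; Q → y y | z y T | z | y z; T → y y T' | S y y T' | S y z T' | y T' | y Q T'; T' → y z T' | ε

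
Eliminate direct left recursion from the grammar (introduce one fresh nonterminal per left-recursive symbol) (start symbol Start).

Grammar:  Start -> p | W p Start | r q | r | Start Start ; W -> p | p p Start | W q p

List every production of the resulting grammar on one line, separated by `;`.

Start -> p Start1 | W p Start Start1 | r q Start1 | r Start1; W -> p W1 | p p Start W1; Start1 -> Start Start1 | ε; W1 -> q p W1 | ε

Start, W are directly left-recursive.
For Start: α = {Start}, β = {p, W p Start, r q, r}. Rewrite as Start → β Start1 and Start1 → α Start1 | ε.
For W: α = {q p}, β = {p, p p Start}. Rewrite as W → β W1 and W1 → α W1 | ε.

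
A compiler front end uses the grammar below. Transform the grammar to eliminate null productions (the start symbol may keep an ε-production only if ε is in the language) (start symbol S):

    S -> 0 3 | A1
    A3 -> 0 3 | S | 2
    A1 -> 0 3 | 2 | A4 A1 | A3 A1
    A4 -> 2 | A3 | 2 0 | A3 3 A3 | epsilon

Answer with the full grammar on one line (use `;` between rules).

S -> 0 3 | A1; A3 -> 0 3 | S | 2; A1 -> 0 3 | 2 | A4 A1 | A3 A1; A4 -> 2 | A3 | 2 0 | A3 3 A3

Nullable set = {A4}.
ε ∉ L(G), so no ε-production is kept.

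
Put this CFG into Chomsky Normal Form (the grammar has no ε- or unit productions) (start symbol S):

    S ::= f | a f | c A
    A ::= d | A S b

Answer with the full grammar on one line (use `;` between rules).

Introduce a nonterminal for each terminal appearing in a rule of length ≥ 2: X1 → a, X2 → f, X3 → c, X4 → b.
Binarize each right-hand side of length ≥ 3 by chaining fresh nonterminals (Y1, Y2, …): affected rules were A → A S X4.

S ::= f | X1 X2 | X3 A; A ::= d | A Y1; X1 ::= a; X2 ::= f; X3 ::= c; X4 ::= b; Y1 ::= S X4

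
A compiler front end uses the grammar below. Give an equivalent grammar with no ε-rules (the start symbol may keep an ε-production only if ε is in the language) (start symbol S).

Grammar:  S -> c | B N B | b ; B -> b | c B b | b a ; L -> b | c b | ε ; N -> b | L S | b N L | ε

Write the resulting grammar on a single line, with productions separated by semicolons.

S -> c | B N B | B B | b; B -> b | c B b | b a; L -> b | c b; N -> b | L S | S | b N L | b N | b L

Nullable nonterminals: {L, N}.
ε ∉ L(G), so no ε-production is kept.
Expand every rule over subsets of its nullable positions: S → B N B gives B N B | B B. N → L S gives L S | S. N → b N L gives b N L | b N | b L.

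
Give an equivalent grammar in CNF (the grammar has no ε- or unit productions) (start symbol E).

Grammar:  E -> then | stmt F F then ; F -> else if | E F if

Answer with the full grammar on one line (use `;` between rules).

E -> then | X1 Y1; F -> X3 X4 | E Y3; X1 -> stmt; X2 -> then; X3 -> else; X4 -> if; Y1 -> F Y2; Y2 -> F X2; Y3 -> F X4

Introduce a nonterminal for each terminal appearing in a rule of length ≥ 2: X1 → stmt, X2 → then, X3 → else, X4 → if.
Binarize each right-hand side of length ≥ 3 by chaining fresh nonterminals (Y1, Y2, …): affected rules were E → X1 F F X2; F → E F X4.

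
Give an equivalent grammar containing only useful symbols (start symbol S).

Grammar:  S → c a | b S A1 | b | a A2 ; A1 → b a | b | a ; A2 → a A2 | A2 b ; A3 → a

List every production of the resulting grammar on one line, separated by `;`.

Generating nonterminals: {A1, A3, S}.
Reachable from S after that: {A1, S}.
Removed useless symbols: {A2, A3} and every production mentioning them.

S → c a | b S A1 | b; A1 → b a | b | a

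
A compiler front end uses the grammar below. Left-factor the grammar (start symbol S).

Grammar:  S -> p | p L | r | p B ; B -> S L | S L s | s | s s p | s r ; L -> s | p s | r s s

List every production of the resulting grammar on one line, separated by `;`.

S has alternatives sharing prefix 'p': factor to S → p S' with S' → ε | L | B.
B has alternatives sharing prefix 's': factor to B → s B' with B' → ε | s p | r.
B has alternatives sharing prefix 'S L': factor to B → S L B'' with B'' → ε | s.

S -> r | p S'; B -> s B' | S L B''; L -> s | p s | r s s; S' -> epsilon | L | B; B' -> epsilon | s p | r; B'' -> epsilon | s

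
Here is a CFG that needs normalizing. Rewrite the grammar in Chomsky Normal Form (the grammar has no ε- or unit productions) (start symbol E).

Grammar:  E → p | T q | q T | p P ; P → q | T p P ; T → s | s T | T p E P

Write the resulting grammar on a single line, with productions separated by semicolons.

E → p | T X1 | X1 T | X2 P; P → q | T Y1; T → s | X3 T | T Y2; X1 → q; X2 → p; X3 → s; Y1 → X2 P; Y2 → X2 Y3; Y3 → E P

Introduce a nonterminal for each terminal appearing in a rule of length ≥ 2: X1 → q, X2 → p, X3 → s.
Binarize each right-hand side of length ≥ 3 by chaining fresh nonterminals (Y1, Y2, …): affected rules were P → T X2 P; T → T X2 E P.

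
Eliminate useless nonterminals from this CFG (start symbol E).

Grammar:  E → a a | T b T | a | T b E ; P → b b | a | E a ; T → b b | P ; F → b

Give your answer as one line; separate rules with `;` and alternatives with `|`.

Generating nonterminals: {E, F, P, T}.
Reachable from E after that: {E, P, T}.
Removed useless symbols: {F} and every production mentioning them.

E → a a | T b T | a | T b E; P → b b | a | E a; T → b b | P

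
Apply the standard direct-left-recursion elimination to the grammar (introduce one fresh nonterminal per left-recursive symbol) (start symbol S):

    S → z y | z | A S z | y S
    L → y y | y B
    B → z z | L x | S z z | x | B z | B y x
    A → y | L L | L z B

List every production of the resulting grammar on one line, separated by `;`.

Left recursion appears on B.
For B: α = {z, y x}, β = {z z, L x, S z z, x}. Rewrite as B → β B' and B' → α B' | ε.

S → z y | z | A S z | y S; L → y y | y B; B → z z B' | L x B' | S z z B' | x B'; A → y | L L | L z B; B' → z B' | y x B' | ε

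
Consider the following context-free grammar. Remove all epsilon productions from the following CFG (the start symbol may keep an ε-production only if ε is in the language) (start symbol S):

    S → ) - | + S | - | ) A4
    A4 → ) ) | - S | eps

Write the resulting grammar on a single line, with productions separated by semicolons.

Nullable set = {A4}.
ε ∉ L(G), so no ε-production is kept.
Expand every rule over subsets of its nullable positions: S → ) A4 gives ) A4 | ).

S → ) - | + S | - | ) A4 | ); A4 → ) ) | - S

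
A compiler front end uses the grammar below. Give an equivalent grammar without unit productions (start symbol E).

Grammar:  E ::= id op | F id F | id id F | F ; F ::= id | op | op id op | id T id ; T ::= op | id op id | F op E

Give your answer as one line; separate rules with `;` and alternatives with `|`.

E ::= id op | F id F | id id F | id | op | op id op | id T id; F ::= id | op | op id op | id T id; T ::= op | id op id | F op E

Unit pairs: E ⇒* {F}.
For every A with A ⇒* B via unit rules, add B's non-unit alternatives to A; then delete every rule of the form X → Y.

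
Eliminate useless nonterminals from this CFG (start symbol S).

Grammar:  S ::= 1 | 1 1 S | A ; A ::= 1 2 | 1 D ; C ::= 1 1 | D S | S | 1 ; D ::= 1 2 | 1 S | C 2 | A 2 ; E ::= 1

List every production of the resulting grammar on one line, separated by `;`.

Generating nonterminals: {A, C, D, E, S}.
Reachable from S after that: {A, C, D, S}.
Removed useless symbols: {E} and every production mentioning them.

S ::= 1 | 1 1 S | A; A ::= 1 2 | 1 D; C ::= 1 1 | D S | S | 1; D ::= 1 2 | 1 S | C 2 | A 2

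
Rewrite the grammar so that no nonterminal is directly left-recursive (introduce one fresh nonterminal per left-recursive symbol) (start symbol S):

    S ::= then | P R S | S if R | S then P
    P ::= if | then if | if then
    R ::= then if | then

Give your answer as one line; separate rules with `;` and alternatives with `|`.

S is directly left-recursive.
For S: α = {if R, then P}, β = {then, P R S}. Rewrite as S → β S' and S' → α S' | ε.

S ::= then S' | P R S S'; P ::= if | then if | if then; R ::= then if | then; S' ::= if R S' | then P S' | ε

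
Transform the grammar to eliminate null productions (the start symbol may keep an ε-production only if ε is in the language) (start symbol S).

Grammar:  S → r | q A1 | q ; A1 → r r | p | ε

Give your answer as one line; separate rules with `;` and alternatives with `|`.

Nullable set = {A1}.
ε ∉ L(G), so no ε-production is kept.
For each production, add variants omitting each subset of nullable occurrences: S → q A1 gives q A1 | q.

S → r | q A1 | q; A1 → r r | p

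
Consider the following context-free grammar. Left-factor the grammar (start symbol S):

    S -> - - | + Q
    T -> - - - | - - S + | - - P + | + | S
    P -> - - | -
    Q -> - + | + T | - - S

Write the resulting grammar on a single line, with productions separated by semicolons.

T has alternatives sharing prefix '- -': factor to T → - - T' with T' → - | S + | P +.
P has alternatives sharing prefix '-': factor to P → - P' with P' → - | ε.
Q has alternatives sharing prefix '-': factor to Q → - Q' with Q' → + | - S.

S -> - - | + Q; T -> + | S | - - T'; P -> - P'; Q -> + T | - Q'; T' -> - | S + | P +; P' -> - | ε; Q' -> + | - S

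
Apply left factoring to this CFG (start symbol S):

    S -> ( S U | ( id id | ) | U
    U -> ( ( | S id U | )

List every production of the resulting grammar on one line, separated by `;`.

S -> ) | U | ( S'; U -> ( ( | S id U | ); S' -> S U | id id

S has alternatives sharing prefix '(': factor to S → ( S' with S' → S U | id id.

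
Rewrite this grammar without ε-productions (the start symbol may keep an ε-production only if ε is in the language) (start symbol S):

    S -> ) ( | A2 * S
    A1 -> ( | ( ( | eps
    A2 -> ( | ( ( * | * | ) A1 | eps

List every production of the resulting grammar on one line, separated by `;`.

The nullable symbols are {A1, A2}.
ε ∉ L(G), so no ε-production is kept.
For each production, add variants omitting each subset of nullable occurrences: S → A2 * S gives A2 * S | * S. A2 → ) A1 gives ) A1 | ).

S -> ) ( | A2 * S | * S; A1 -> ( | ( (; A2 -> ( | ( ( * | * | ) A1 | )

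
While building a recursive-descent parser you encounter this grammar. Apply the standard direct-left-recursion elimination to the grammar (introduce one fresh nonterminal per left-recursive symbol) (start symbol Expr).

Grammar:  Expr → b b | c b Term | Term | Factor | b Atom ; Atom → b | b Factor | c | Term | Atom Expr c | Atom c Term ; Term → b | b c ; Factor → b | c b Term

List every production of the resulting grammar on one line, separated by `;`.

Expr → b b | c b Term | Term | Factor | b Atom; Atom → b Atom1 | b Factor Atom1 | c Atom1 | Term Atom1; Term → b | b c; Factor → b | c b Term; Atom1 → Expr c Atom1 | c Term Atom1 | ε

Atom is directly left-recursive.
For Atom: α = {Expr c, c Term}, β = {b, b Factor, c, Term}. Rewrite as Atom → β Atom1 and Atom1 → α Atom1 | ε.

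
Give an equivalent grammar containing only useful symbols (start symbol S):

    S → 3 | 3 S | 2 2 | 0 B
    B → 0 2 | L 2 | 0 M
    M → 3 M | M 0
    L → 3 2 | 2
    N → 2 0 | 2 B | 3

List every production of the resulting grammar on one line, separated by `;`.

S → 3 | 3 S | 2 2 | 0 B; B → 0 2 | L 2; L → 3 2 | 2

Generating nonterminals: {B, L, N, S}.
Reachable from S after that: {B, L, S}.
Removed useless symbols: {M, N} and every production mentioning them.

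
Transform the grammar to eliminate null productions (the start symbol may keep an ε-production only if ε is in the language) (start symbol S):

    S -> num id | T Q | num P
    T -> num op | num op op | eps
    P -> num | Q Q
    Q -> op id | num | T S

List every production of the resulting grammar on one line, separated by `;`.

The nullable symbols are {T}.
ε ∉ L(G), so no ε-production is kept.
Expand every rule over subsets of its nullable positions: S → T Q gives T Q | Q. Q → T S gives T S | S.

S -> num id | T Q | Q | num P; T -> num op | num op op; P -> num | Q Q; Q -> op id | num | T S | S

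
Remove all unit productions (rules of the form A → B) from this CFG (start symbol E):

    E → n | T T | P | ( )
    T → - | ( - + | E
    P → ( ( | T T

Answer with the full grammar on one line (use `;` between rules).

Unit pairs: E ⇒* {P}; T ⇒* {E, P}.
For each unit pair (A, B), copy every non-unit production of B to A, then drop all unit productions.

E → n | T T | ( ) | ( (; T → n | T T | ( ) | ( ( | - | ( - +; P → ( ( | T T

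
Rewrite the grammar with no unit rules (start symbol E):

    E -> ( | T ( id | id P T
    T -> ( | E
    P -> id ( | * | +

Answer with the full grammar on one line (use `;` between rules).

E -> ( | T ( id | id P T; T -> ( | T ( id | id P T; P -> id ( | * | +

Unit pairs: T ⇒* {E}.
Replace each nonterminal's rules with the union of the non-unit rules of every nonterminal it unit-derives.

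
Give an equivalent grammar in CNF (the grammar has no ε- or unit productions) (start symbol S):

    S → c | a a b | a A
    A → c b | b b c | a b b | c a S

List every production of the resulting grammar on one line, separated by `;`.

S → c | X1 Y1 | X1 A; A → X3 X2 | X2 Y2 | X1 Y3 | X3 Y4; X1 → a; X2 → b; X3 → c; Y1 → X1 X2; Y2 → X2 X3; Y3 → X2 X2; Y4 → X1 S

Introduce a nonterminal for each terminal appearing in a rule of length ≥ 2: X1 → a, X2 → b, X3 → c.
Binarize each right-hand side of length ≥ 3 by chaining fresh nonterminals (Y1, Y2, …): affected rules were S → X1 X1 X2; A → X2 X2 X3; A → X1 X2 X2; A → X3 X1 S.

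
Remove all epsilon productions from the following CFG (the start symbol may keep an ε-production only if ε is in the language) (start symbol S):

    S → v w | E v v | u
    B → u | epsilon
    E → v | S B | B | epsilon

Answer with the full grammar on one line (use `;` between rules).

Nullable set = {B, E}.
ε ∉ L(G), so no ε-production is kept.
Expand every rule over subsets of its nullable positions: S → E v v gives E v v | v v. E → S B gives S B | S.

S → v w | E v v | v v | u; B → u; E → v | S B | S | B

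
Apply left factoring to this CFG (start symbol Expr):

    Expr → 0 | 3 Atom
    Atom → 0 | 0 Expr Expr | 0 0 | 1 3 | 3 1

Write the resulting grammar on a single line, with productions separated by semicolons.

Expr → 0 | 3 Atom; Atom → 1 3 | 3 1 | 0 Atom1; Atom1 → ε | Expr Expr | 0

Atom has alternatives sharing prefix '0': factor to Atom → 0 Atom1 with Atom1 → ε | Expr Expr | 0.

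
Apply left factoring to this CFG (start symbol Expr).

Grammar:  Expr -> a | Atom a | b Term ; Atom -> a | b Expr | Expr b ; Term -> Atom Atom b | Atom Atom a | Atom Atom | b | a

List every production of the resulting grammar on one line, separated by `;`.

Expr -> a | Atom a | b Term; Atom -> a | b Expr | Expr b; Term -> b | a | Atom Atom Term1; Term1 -> b | a | eps

Term has alternatives sharing prefix 'Atom Atom': factor to Term → Atom Atom Term1 with Term1 → b | a | ε.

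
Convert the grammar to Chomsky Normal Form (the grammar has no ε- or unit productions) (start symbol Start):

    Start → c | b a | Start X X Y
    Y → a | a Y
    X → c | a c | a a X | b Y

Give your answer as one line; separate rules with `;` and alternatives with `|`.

Introduce a nonterminal for each terminal appearing in a rule of length ≥ 2: X1 → b, X2 → a, X3 → c.
Binarize each right-hand side of length ≥ 3 by chaining fresh nonterminals (Y1, Y2, …): affected rules were Start → Start X X Y; X → X2 X2 X.

Start → c | X1 X2 | Start Y1; Y → a | X2 Y; X → c | X2 X3 | X2 Y3 | X1 Y; X1 → b; X2 → a; X3 → c; Y1 → X Y2; Y2 → X Y; Y3 → X2 X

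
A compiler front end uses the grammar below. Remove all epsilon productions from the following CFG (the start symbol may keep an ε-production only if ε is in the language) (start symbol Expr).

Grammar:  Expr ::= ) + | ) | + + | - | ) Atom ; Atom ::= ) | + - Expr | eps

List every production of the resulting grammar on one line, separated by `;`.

Nullable set = {Atom}.
ε ∉ L(G), so no ε-production is kept.

Expr ::= ) + | ) | + + | - | ) Atom; Atom ::= ) | + - Expr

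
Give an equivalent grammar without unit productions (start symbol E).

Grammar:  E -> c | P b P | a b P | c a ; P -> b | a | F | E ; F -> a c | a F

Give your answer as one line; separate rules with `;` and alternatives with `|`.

Unit pairs: P ⇒* {E, F}.
For each unit pair (A, B), copy every non-unit production of B to A, then drop all unit productions.

E -> c | P b P | a b P | c a; P -> c | P b P | a b P | c a | a c | a F | b | a; F -> a c | a F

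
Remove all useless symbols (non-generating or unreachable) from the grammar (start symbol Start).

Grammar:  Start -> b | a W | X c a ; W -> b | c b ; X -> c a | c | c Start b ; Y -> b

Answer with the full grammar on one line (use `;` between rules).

Start -> b | a W | X c a; W -> b | c b; X -> c a | c | c Start b

Generating nonterminals: {Start, W, X, Y}.
Reachable from Start after that: {Start, W, X}.
Removed useless symbols: {Y} and every production mentioning them.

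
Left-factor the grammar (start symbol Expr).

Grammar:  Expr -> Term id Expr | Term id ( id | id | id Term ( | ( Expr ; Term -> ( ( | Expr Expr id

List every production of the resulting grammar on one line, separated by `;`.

Expr has alternatives sharing prefix 'Term id': factor to Expr → Term id Expr1 with Expr1 → Expr | ( id.
Expr has alternatives sharing prefix 'id': factor to Expr → id Expr2 with Expr2 → ε | Term (.

Expr -> ( Expr | Term id Expr1 | id Expr2; Term -> ( ( | Expr Expr id; Expr1 -> Expr | ( id; Expr2 -> ε | Term (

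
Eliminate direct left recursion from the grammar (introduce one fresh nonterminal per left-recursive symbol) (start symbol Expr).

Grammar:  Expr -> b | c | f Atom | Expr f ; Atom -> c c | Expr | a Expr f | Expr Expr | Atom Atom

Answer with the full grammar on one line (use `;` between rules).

Expr -> b Expr1 | c Expr1 | f Atom Expr1; Atom -> c c Atom1 | Expr Atom1 | a Expr f Atom1 | Expr Expr Atom1; Expr1 -> f Expr1 | ε; Atom1 -> Atom Atom1 | ε

Expr, Atom are directly left-recursive.
For Expr: α = {f}, β = {b, c, f Atom}. Rewrite as Expr → β Expr1 and Expr1 → α Expr1 | ε.
For Atom: α = {Atom}, β = {c c, Expr, a Expr f, Expr Expr}. Rewrite as Atom → β Atom1 and Atom1 → α Atom1 | ε.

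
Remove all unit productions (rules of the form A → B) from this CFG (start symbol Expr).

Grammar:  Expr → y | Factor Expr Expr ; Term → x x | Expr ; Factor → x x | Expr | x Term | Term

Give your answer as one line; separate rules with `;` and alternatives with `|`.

Expr → y | Factor Expr Expr; Term → x x | y | Factor Expr Expr; Factor → x x | x Term | y | Factor Expr Expr

Unit pairs: Factor ⇒* {Expr, Term}; Term ⇒* {Expr}.
Replace each nonterminal's rules with the union of the non-unit rules of every nonterminal it unit-derives.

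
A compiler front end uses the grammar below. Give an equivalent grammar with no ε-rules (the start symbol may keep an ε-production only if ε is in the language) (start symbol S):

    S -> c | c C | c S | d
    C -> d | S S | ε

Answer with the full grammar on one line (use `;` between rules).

S -> c | c C | c S | d; C -> d | S S

Nullable set = {C}.
ε ∉ L(G), so no ε-production is kept.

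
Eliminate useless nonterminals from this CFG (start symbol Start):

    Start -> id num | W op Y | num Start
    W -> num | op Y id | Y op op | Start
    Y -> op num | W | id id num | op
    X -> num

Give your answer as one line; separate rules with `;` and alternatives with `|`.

Start -> id num | W op Y | num Start; W -> num | op Y id | Y op op | Start; Y -> op num | W | id id num | op

Generating nonterminals: {Start, W, X, Y}.
Reachable from Start after that: {Start, W, Y}.
Removed useless symbols: {X} and every production mentioning them.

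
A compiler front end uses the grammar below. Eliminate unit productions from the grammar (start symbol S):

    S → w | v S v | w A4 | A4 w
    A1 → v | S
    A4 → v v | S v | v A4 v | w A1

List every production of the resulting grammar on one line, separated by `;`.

S → w | v S v | w A4 | A4 w; A1 → v | w | v S v | w A4 | A4 w; A4 → v v | S v | v A4 v | w A1

Unit pairs: A1 ⇒* {S}.
For each unit pair (A, B), copy every non-unit production of B to A, then drop all unit productions.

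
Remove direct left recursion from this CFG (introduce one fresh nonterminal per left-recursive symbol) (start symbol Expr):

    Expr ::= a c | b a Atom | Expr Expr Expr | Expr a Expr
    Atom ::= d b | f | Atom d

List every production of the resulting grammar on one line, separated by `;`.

Expr ::= a c Expr1 | b a Atom Expr1; Atom ::= d b Atom1 | f Atom1; Expr1 ::= Expr Expr Expr1 | a Expr Expr1 | eps; Atom1 ::= d Atom1 | eps

Directly left-recursive nonterminals: Expr, Atom.
For Expr: α = {Expr Expr, a Expr}, β = {a c, b a Atom}. Rewrite as Expr → β Expr1 and Expr1 → α Expr1 | ε.
For Atom: α = {d}, β = {d b, f}. Rewrite as Atom → β Atom1 and Atom1 → α Atom1 | ε.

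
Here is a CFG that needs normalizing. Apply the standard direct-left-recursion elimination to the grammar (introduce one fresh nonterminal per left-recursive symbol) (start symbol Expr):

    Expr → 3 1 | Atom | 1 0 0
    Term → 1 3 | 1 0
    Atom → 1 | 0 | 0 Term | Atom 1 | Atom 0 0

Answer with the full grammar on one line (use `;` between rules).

Expr → 3 1 | Atom | 1 0 0; Term → 1 3 | 1 0; Atom → 1 Atom1 | 0 Atom1 | 0 Term Atom1; Atom1 → 1 Atom1 | 0 0 Atom1 | epsilon

Atom is directly left-recursive.
For Atom: α = {1, 0 0}, β = {1, 0, 0 Term}. Rewrite as Atom → β Atom1 and Atom1 → α Atom1 | ε.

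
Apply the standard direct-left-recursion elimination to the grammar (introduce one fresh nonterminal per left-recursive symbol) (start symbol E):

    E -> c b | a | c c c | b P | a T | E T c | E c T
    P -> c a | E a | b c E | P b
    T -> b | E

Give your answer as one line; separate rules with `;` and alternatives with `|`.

Left recursion appears on E, P.
For E: α = {T c, c T}, β = {c b, a, c c c, b P, a T}. Rewrite as E → β E' and E' → α E' | ε.
For P: α = {b}, β = {c a, E a, b c E}. Rewrite as P → β P' and P' → α P' | ε.

E -> c b E' | a E' | c c c E' | b P E' | a T E'; P -> c a P' | E a P' | b c E P'; T -> b | E; E' -> T c E' | c T E' | ε; P' -> b P' | ε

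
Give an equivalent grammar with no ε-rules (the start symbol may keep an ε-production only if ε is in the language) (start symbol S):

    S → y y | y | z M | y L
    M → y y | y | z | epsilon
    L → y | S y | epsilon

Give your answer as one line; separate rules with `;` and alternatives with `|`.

S → y y | y | z M | z | y L; M → y y | y | z; L → y | S y

The nullable symbols are {L, M}.
ε ∉ L(G), so no ε-production is kept.
Expand every rule over subsets of its nullable positions: S → z M gives z M | z.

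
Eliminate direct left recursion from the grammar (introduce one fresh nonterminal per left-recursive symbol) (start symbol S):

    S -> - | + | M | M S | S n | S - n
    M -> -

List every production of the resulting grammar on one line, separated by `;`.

S is directly left-recursive.
For S: α = {n, - n}, β = {-, +, M, M S}. Rewrite as S → β S' and S' → α S' | ε.

S -> - S' | + S' | M S' | M S S'; M -> -; S' -> n S' | - n S' | ε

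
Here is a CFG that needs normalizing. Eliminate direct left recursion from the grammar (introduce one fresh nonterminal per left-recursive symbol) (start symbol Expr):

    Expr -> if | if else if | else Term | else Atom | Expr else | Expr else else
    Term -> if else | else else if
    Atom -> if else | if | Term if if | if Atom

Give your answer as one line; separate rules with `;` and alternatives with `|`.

Directly left-recursive nonterminal: Expr.
For Expr: α = {else, else else}, β = {if, if else if, else Term, else Atom}. Rewrite as Expr → β Expr1 and Expr1 → α Expr1 | ε.

Expr -> if Expr1 | if else if Expr1 | else Term Expr1 | else Atom Expr1; Term -> if else | else else if; Atom -> if else | if | Term if if | if Atom; Expr1 -> else Expr1 | else else Expr1 | ε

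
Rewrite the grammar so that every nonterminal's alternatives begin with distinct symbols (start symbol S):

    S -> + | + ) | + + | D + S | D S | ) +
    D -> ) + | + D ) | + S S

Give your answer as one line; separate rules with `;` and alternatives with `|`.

S -> ) + | + S' | D S''; D -> ) + | + D'; S' -> ε | ) | +; S'' -> + S | S; D' -> D ) | S S

S has alternatives sharing prefix '+': factor to S → + S' with S' → ε | ) | +.
S has alternatives sharing prefix 'D': factor to S → D S'' with S'' → + S | S.
D has alternatives sharing prefix '+': factor to D → + D' with D' → D ) | S S.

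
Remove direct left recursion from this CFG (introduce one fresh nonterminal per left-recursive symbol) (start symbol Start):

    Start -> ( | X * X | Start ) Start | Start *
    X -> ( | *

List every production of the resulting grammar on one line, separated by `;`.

Start is directly left-recursive.
For Start: α = {) Start, *}, β = {(, X * X}. Rewrite as Start → β Start1 and Start1 → α Start1 | ε.

Start -> ( Start1 | X * X Start1; X -> ( | *; Start1 -> ) Start Start1 | * Start1 | ε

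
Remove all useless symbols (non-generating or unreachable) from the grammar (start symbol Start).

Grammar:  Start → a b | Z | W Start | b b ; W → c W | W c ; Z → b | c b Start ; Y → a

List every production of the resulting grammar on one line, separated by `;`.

Start → a b | Z | b b; Z → b | c b Start

Generating nonterminals: {Start, Y, Z}.
Reachable from Start after that: {Start, Z}.
Removed useless symbols: {W, Y} and every production mentioning them.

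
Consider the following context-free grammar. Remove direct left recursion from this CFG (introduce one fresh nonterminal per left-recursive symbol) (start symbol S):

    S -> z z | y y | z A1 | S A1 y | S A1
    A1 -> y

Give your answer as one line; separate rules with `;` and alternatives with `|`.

Directly left-recursive nonterminal: S.
For S: α = {A1 y, A1}, β = {z z, y y, z A1}. Rewrite as S → β S' and S' → α S' | ε.

S -> z z S' | y y S' | z A1 S'; A1 -> y; S' -> A1 y S' | A1 S' | ε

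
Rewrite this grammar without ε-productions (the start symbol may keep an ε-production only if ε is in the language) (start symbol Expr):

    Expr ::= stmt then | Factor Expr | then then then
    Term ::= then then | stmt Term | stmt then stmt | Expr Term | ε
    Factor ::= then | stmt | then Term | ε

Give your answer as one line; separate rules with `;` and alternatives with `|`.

Nullable nonterminals: {Factor, Term}.
ε ∉ L(G), so no ε-production is kept.
Expand every rule over subsets of its nullable positions: Term → stmt Term gives stmt Term | stmt. Term → Expr Term gives Expr Term | Expr.

Expr ::= stmt then | Factor Expr | then then then; Term ::= then then | stmt Term | stmt | stmt then stmt | Expr Term | Expr; Factor ::= then | stmt | then Term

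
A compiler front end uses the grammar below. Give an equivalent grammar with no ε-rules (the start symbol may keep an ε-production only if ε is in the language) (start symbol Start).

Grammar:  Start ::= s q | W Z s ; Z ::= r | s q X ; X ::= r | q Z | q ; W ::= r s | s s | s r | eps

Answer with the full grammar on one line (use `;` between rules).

Nullable set = {W}.
ε ∉ L(G), so no ε-production is kept.
Add the nullable-subset variants: Start → W Z s gives W Z s | Z s.

Start ::= s q | W Z s | Z s; Z ::= r | s q X; X ::= r | q Z | q; W ::= r s | s s | s r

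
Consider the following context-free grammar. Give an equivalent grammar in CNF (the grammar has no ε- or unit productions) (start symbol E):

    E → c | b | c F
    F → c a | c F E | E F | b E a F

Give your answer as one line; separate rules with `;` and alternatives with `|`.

E → c | b | X1 F; F → X1 X2 | X1 Y1 | E F | X3 Y2; X1 → c; X2 → a; X3 → b; Y1 → F E; Y2 → E Y3; Y3 → X2 F

Introduce a nonterminal for each terminal appearing in a rule of length ≥ 2: X1 → c, X2 → a, X3 → b.
Binarize each right-hand side of length ≥ 3 by chaining fresh nonterminals (Y1, Y2, …): affected rules were F → X1 F E; F → X3 E X2 F.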